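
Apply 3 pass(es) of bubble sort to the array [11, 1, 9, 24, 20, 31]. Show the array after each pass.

After pass 1: [1, 9, 11, 20, 24, 31] (3 swaps)
After pass 2: [1, 9, 11, 20, 24, 31] (0 swaps)
After pass 3: [1, 9, 11, 20, 24, 31] (0 swaps)
Total swaps: 3


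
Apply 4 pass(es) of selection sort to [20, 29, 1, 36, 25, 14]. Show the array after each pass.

Pass 1: Select minimum 1 at index 2, swap -> [1, 29, 20, 36, 25, 14]
Pass 2: Select minimum 14 at index 5, swap -> [1, 14, 20, 36, 25, 29]
Pass 3: Select minimum 20 at index 2, swap -> [1, 14, 20, 36, 25, 29]
Pass 4: Select minimum 25 at index 4, swap -> [1, 14, 20, 25, 36, 29]


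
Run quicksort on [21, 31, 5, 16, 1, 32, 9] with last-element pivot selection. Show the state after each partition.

Partition 1: pivot=9 at index 2 -> [5, 1, 9, 16, 31, 32, 21]
Partition 2: pivot=1 at index 0 -> [1, 5, 9, 16, 31, 32, 21]
Partition 3: pivot=21 at index 4 -> [1, 5, 9, 16, 21, 32, 31]
Partition 4: pivot=31 at index 5 -> [1, 5, 9, 16, 21, 31, 32]


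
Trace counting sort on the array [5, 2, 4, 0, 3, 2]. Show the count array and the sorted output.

Count array: [1, 0, 2, 1, 1, 1]
(count[i] = number of elements equal to i)
Cumulative count: [1, 1, 3, 4, 5, 6]
Sorted: [0, 2, 2, 3, 4, 5]


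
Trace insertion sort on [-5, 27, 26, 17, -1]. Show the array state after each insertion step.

First element -5 is already 'sorted'
Insert 27: shifted 0 elements -> [-5, 27, 26, 17, -1]
Insert 26: shifted 1 elements -> [-5, 26, 27, 17, -1]
Insert 17: shifted 2 elements -> [-5, 17, 26, 27, -1]
Insert -1: shifted 3 elements -> [-5, -1, 17, 26, 27]


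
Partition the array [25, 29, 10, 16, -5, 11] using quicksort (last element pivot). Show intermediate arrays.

Partition 1: pivot=11 at index 2 -> [10, -5, 11, 16, 29, 25]
Partition 2: pivot=-5 at index 0 -> [-5, 10, 11, 16, 29, 25]
Partition 3: pivot=25 at index 4 -> [-5, 10, 11, 16, 25, 29]


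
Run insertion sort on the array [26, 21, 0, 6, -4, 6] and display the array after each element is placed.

First element 26 is already 'sorted'
Insert 21: shifted 1 elements -> [21, 26, 0, 6, -4, 6]
Insert 0: shifted 2 elements -> [0, 21, 26, 6, -4, 6]
Insert 6: shifted 2 elements -> [0, 6, 21, 26, -4, 6]
Insert -4: shifted 4 elements -> [-4, 0, 6, 21, 26, 6]
Insert 6: shifted 2 elements -> [-4, 0, 6, 6, 21, 26]


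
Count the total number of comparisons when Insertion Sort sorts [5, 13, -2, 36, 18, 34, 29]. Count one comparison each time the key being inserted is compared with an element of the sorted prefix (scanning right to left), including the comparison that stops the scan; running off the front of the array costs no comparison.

Insert 13: 5 <= 13 (stop) = 1 comparison(s) -> [5, 13, -2, 36, 18, 34, 29]
Insert -2: 13 > -2 (shift), 5 > -2 (shift), reached front = 2 comparison(s) -> [-2, 5, 13, 36, 18, 34, 29]
Insert 36: 13 <= 36 (stop) = 1 comparison(s) -> [-2, 5, 13, 36, 18, 34, 29]
Insert 18: 36 > 18 (shift), 13 <= 18 (stop) = 2 comparison(s) -> [-2, 5, 13, 18, 36, 34, 29]
Insert 34: 36 > 34 (shift), 18 <= 34 (stop) = 2 comparison(s) -> [-2, 5, 13, 18, 34, 36, 29]
Insert 29: 36 > 29 (shift), 34 > 29 (shift), 18 <= 29 (stop) = 3 comparison(s) -> [-2, 5, 13, 18, 29, 34, 36]
Total comparisons: 1 + 2 + 1 + 2 + 2 + 3 = 11


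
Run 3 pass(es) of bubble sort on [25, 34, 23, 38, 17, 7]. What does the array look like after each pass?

After pass 1: [25, 23, 34, 17, 7, 38] (3 swaps)
After pass 2: [23, 25, 17, 7, 34, 38] (3 swaps)
After pass 3: [23, 17, 7, 25, 34, 38] (2 swaps)
Total swaps: 8


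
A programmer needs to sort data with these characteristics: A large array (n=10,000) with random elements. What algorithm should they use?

Best choice: Quicksort or Mergesort
Reason: Both have O(n log n) average case; quicksort has lower constant factors


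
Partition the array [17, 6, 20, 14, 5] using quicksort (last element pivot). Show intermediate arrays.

Partition 1: pivot=5 at index 0 -> [5, 6, 20, 14, 17]
Partition 2: pivot=17 at index 3 -> [5, 6, 14, 17, 20]
Partition 3: pivot=14 at index 2 -> [5, 6, 14, 17, 20]


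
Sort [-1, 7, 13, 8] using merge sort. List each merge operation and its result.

Divide and conquer:
  Merge [-1] + [7] -> [-1, 7]
  Merge [13] + [8] -> [8, 13]
  Merge [-1, 7] + [8, 13] -> [-1, 7, 8, 13]


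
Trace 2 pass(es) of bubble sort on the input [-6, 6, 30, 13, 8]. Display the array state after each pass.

After pass 1: [-6, 6, 13, 8, 30] (2 swaps)
After pass 2: [-6, 6, 8, 13, 30] (1 swaps)
Total swaps: 3


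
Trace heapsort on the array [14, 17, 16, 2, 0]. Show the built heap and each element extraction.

Build heap: [17, 14, 16, 2, 0]
Extract 17: [16, 14, 0, 2, 17]
Extract 16: [14, 2, 0, 16, 17]
Extract 14: [2, 0, 14, 16, 17]
Extract 2: [0, 2, 14, 16, 17]


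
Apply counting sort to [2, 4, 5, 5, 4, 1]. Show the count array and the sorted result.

Count array: [0, 1, 1, 0, 2, 2]
(count[i] = number of elements equal to i)
Cumulative count: [0, 1, 2, 2, 4, 6]
Sorted: [1, 2, 4, 4, 5, 5]


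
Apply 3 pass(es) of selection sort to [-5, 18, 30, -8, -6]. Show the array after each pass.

Pass 1: Select minimum -8 at index 3, swap -> [-8, 18, 30, -5, -6]
Pass 2: Select minimum -6 at index 4, swap -> [-8, -6, 30, -5, 18]
Pass 3: Select minimum -5 at index 3, swap -> [-8, -6, -5, 30, 18]


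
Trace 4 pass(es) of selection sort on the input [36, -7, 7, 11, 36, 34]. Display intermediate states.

Pass 1: Select minimum -7 at index 1, swap -> [-7, 36, 7, 11, 36, 34]
Pass 2: Select minimum 7 at index 2, swap -> [-7, 7, 36, 11, 36, 34]
Pass 3: Select minimum 11 at index 3, swap -> [-7, 7, 11, 36, 36, 34]
Pass 4: Select minimum 34 at index 5, swap -> [-7, 7, 11, 34, 36, 36]


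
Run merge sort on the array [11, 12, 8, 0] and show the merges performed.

Divide and conquer:
  Merge [11] + [12] -> [11, 12]
  Merge [8] + [0] -> [0, 8]
  Merge [11, 12] + [0, 8] -> [0, 8, 11, 12]


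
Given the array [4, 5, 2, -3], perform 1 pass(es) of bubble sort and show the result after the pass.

After pass 1: [4, 2, -3, 5] (2 swaps)
Total swaps: 2


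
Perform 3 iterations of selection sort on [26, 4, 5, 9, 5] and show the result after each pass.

Pass 1: Select minimum 4 at index 1, swap -> [4, 26, 5, 9, 5]
Pass 2: Select minimum 5 at index 2, swap -> [4, 5, 26, 9, 5]
Pass 3: Select minimum 5 at index 4, swap -> [4, 5, 5, 9, 26]


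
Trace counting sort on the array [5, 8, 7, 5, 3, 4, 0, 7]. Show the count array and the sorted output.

Count array: [1, 0, 0, 1, 1, 2, 0, 2, 1]
(count[i] = number of elements equal to i)
Cumulative count: [1, 1, 1, 2, 3, 5, 5, 7, 8]
Sorted: [0, 3, 4, 5, 5, 7, 7, 8]


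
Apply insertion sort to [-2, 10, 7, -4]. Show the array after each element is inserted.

First element -2 is already 'sorted'
Insert 10: shifted 0 elements -> [-2, 10, 7, -4]
Insert 7: shifted 1 elements -> [-2, 7, 10, -4]
Insert -4: shifted 3 elements -> [-4, -2, 7, 10]


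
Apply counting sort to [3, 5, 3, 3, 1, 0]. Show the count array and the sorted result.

Count array: [1, 1, 0, 3, 0, 1]
(count[i] = number of elements equal to i)
Cumulative count: [1, 2, 2, 5, 5, 6]
Sorted: [0, 1, 3, 3, 3, 5]


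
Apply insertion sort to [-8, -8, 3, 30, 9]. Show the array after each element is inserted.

First element -8 is already 'sorted'
Insert -8: shifted 0 elements -> [-8, -8, 3, 30, 9]
Insert 3: shifted 0 elements -> [-8, -8, 3, 30, 9]
Insert 30: shifted 0 elements -> [-8, -8, 3, 30, 9]
Insert 9: shifted 1 elements -> [-8, -8, 3, 9, 30]


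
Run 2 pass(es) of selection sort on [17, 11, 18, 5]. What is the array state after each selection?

Pass 1: Select minimum 5 at index 3, swap -> [5, 11, 18, 17]
Pass 2: Select minimum 11 at index 1, swap -> [5, 11, 18, 17]


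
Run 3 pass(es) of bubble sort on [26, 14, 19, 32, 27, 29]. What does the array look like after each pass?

After pass 1: [14, 19, 26, 27, 29, 32] (4 swaps)
After pass 2: [14, 19, 26, 27, 29, 32] (0 swaps)
After pass 3: [14, 19, 26, 27, 29, 32] (0 swaps)
Total swaps: 4


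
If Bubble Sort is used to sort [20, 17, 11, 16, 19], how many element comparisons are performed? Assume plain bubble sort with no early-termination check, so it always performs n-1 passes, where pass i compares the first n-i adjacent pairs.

Pass 1: compare adjacent pairs (0,1)..(3,4) = 4 comparison(s), 4 swap(s) -> [17, 11, 16, 19, 20]
Pass 2: compare adjacent pairs (0,1)..(2,3) = 3 comparison(s), 2 swap(s) -> [11, 16, 17, 19, 20]
Pass 3: compare adjacent pairs (0,1)..(1,2) = 2 comparison(s), 0 swap(s) -> [11, 16, 17, 19, 20]
Pass 4: compare adjacent pairs (0,1)..(0,1) = 1 comparison(s), 0 swap(s) -> [11, 16, 17, 19, 20]
Total comparisons: 4 + 3 + 2 + 1 = 10


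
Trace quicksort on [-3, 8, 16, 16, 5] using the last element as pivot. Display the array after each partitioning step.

Partition 1: pivot=5 at index 1 -> [-3, 5, 16, 16, 8]
Partition 2: pivot=8 at index 2 -> [-3, 5, 8, 16, 16]
Partition 3: pivot=16 at index 4 -> [-3, 5, 8, 16, 16]


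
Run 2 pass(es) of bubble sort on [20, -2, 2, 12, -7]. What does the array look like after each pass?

After pass 1: [-2, 2, 12, -7, 20] (4 swaps)
After pass 2: [-2, 2, -7, 12, 20] (1 swaps)
Total swaps: 5


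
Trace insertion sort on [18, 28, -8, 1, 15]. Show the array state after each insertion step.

First element 18 is already 'sorted'
Insert 28: shifted 0 elements -> [18, 28, -8, 1, 15]
Insert -8: shifted 2 elements -> [-8, 18, 28, 1, 15]
Insert 1: shifted 2 elements -> [-8, 1, 18, 28, 15]
Insert 15: shifted 2 elements -> [-8, 1, 15, 18, 28]


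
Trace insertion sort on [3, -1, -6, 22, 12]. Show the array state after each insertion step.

First element 3 is already 'sorted'
Insert -1: shifted 1 elements -> [-1, 3, -6, 22, 12]
Insert -6: shifted 2 elements -> [-6, -1, 3, 22, 12]
Insert 22: shifted 0 elements -> [-6, -1, 3, 22, 12]
Insert 12: shifted 1 elements -> [-6, -1, 3, 12, 22]


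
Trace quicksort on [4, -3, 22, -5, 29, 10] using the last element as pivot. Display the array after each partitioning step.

Partition 1: pivot=10 at index 3 -> [4, -3, -5, 10, 29, 22]
Partition 2: pivot=-5 at index 0 -> [-5, -3, 4, 10, 29, 22]
Partition 3: pivot=4 at index 2 -> [-5, -3, 4, 10, 29, 22]
Partition 4: pivot=22 at index 4 -> [-5, -3, 4, 10, 22, 29]


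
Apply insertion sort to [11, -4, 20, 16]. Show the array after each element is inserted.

First element 11 is already 'sorted'
Insert -4: shifted 1 elements -> [-4, 11, 20, 16]
Insert 20: shifted 0 elements -> [-4, 11, 20, 16]
Insert 16: shifted 1 elements -> [-4, 11, 16, 20]


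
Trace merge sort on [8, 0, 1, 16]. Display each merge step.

Divide and conquer:
  Merge [8] + [0] -> [0, 8]
  Merge [1] + [16] -> [1, 16]
  Merge [0, 8] + [1, 16] -> [0, 1, 8, 16]


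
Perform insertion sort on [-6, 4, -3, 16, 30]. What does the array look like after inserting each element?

First element -6 is already 'sorted'
Insert 4: shifted 0 elements -> [-6, 4, -3, 16, 30]
Insert -3: shifted 1 elements -> [-6, -3, 4, 16, 30]
Insert 16: shifted 0 elements -> [-6, -3, 4, 16, 30]
Insert 30: shifted 0 elements -> [-6, -3, 4, 16, 30]


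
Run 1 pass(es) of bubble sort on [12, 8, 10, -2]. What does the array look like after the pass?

After pass 1: [8, 10, -2, 12] (3 swaps)
Total swaps: 3


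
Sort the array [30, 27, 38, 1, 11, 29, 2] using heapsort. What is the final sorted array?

Build heap: [38, 27, 30, 1, 11, 29, 2]
Extract 38: [30, 27, 29, 1, 11, 2, 38]
Extract 30: [29, 27, 2, 1, 11, 30, 38]
Extract 29: [27, 11, 2, 1, 29, 30, 38]
Extract 27: [11, 1, 2, 27, 29, 30, 38]
Extract 11: [2, 1, 11, 27, 29, 30, 38]
Extract 2: [1, 2, 11, 27, 29, 30, 38]


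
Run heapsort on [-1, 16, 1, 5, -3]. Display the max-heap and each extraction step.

Build heap: [16, 5, 1, -1, -3]
Extract 16: [5, -1, 1, -3, 16]
Extract 5: [1, -1, -3, 5, 16]
Extract 1: [-1, -3, 1, 5, 16]
Extract -1: [-3, -1, 1, 5, 16]


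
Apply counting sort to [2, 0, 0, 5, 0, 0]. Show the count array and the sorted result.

Count array: [4, 0, 1, 0, 0, 1]
(count[i] = number of elements equal to i)
Cumulative count: [4, 4, 5, 5, 5, 6]
Sorted: [0, 0, 0, 0, 2, 5]


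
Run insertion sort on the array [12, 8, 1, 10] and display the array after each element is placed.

First element 12 is already 'sorted'
Insert 8: shifted 1 elements -> [8, 12, 1, 10]
Insert 1: shifted 2 elements -> [1, 8, 12, 10]
Insert 10: shifted 1 elements -> [1, 8, 10, 12]


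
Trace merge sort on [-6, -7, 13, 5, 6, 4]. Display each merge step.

Divide and conquer:
  Merge [-7] + [13] -> [-7, 13]
  Merge [-6] + [-7, 13] -> [-7, -6, 13]
  Merge [6] + [4] -> [4, 6]
  Merge [5] + [4, 6] -> [4, 5, 6]
  Merge [-7, -6, 13] + [4, 5, 6] -> [-7, -6, 4, 5, 6, 13]


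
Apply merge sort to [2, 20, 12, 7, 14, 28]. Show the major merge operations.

Divide and conquer:
  Merge [20] + [12] -> [12, 20]
  Merge [2] + [12, 20] -> [2, 12, 20]
  Merge [14] + [28] -> [14, 28]
  Merge [7] + [14, 28] -> [7, 14, 28]
  Merge [2, 12, 20] + [7, 14, 28] -> [2, 7, 12, 14, 20, 28]


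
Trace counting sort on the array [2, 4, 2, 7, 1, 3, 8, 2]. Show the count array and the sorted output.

Count array: [0, 1, 3, 1, 1, 0, 0, 1, 1]
(count[i] = number of elements equal to i)
Cumulative count: [0, 1, 4, 5, 6, 6, 6, 7, 8]
Sorted: [1, 2, 2, 2, 3, 4, 7, 8]


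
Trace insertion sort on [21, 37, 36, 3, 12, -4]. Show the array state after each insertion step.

First element 21 is already 'sorted'
Insert 37: shifted 0 elements -> [21, 37, 36, 3, 12, -4]
Insert 36: shifted 1 elements -> [21, 36, 37, 3, 12, -4]
Insert 3: shifted 3 elements -> [3, 21, 36, 37, 12, -4]
Insert 12: shifted 3 elements -> [3, 12, 21, 36, 37, -4]
Insert -4: shifted 5 elements -> [-4, 3, 12, 21, 36, 37]


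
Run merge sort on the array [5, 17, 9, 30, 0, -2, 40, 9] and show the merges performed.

Divide and conquer:
  Merge [5] + [17] -> [5, 17]
  Merge [9] + [30] -> [9, 30]
  Merge [5, 17] + [9, 30] -> [5, 9, 17, 30]
  Merge [0] + [-2] -> [-2, 0]
  Merge [40] + [9] -> [9, 40]
  Merge [-2, 0] + [9, 40] -> [-2, 0, 9, 40]
  Merge [5, 9, 17, 30] + [-2, 0, 9, 40] -> [-2, 0, 5, 9, 9, 17, 30, 40]


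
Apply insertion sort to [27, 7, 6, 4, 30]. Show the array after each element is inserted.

First element 27 is already 'sorted'
Insert 7: shifted 1 elements -> [7, 27, 6, 4, 30]
Insert 6: shifted 2 elements -> [6, 7, 27, 4, 30]
Insert 4: shifted 3 elements -> [4, 6, 7, 27, 30]
Insert 30: shifted 0 elements -> [4, 6, 7, 27, 30]


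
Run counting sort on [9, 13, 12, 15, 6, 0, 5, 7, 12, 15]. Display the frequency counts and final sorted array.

Count array: [1, 0, 0, 0, 0, 1, 1, 1, 0, 1, 0, 0, 2, 1, 0, 2]
(count[i] = number of elements equal to i)
Cumulative count: [1, 1, 1, 1, 1, 2, 3, 4, 4, 5, 5, 5, 7, 8, 8, 10]
Sorted: [0, 5, 6, 7, 9, 12, 12, 13, 15, 15]


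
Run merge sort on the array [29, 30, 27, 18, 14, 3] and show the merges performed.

Divide and conquer:
  Merge [30] + [27] -> [27, 30]
  Merge [29] + [27, 30] -> [27, 29, 30]
  Merge [14] + [3] -> [3, 14]
  Merge [18] + [3, 14] -> [3, 14, 18]
  Merge [27, 29, 30] + [3, 14, 18] -> [3, 14, 18, 27, 29, 30]


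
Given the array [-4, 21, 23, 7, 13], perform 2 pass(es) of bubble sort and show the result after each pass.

After pass 1: [-4, 21, 7, 13, 23] (2 swaps)
After pass 2: [-4, 7, 13, 21, 23] (2 swaps)
Total swaps: 4


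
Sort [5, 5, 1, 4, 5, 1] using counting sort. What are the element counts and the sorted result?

Count array: [0, 2, 0, 0, 1, 3]
(count[i] = number of elements equal to i)
Cumulative count: [0, 2, 2, 2, 3, 6]
Sorted: [1, 1, 4, 5, 5, 5]


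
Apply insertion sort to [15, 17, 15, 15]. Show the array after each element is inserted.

First element 15 is already 'sorted'
Insert 17: shifted 0 elements -> [15, 17, 15, 15]
Insert 15: shifted 1 elements -> [15, 15, 17, 15]
Insert 15: shifted 1 elements -> [15, 15, 15, 17]


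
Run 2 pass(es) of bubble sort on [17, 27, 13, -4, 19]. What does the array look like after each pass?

After pass 1: [17, 13, -4, 19, 27] (3 swaps)
After pass 2: [13, -4, 17, 19, 27] (2 swaps)
Total swaps: 5


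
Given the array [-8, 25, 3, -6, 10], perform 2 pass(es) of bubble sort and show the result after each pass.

After pass 1: [-8, 3, -6, 10, 25] (3 swaps)
After pass 2: [-8, -6, 3, 10, 25] (1 swaps)
Total swaps: 4


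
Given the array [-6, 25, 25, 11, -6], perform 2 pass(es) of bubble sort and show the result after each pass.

After pass 1: [-6, 25, 11, -6, 25] (2 swaps)
After pass 2: [-6, 11, -6, 25, 25] (2 swaps)
Total swaps: 4


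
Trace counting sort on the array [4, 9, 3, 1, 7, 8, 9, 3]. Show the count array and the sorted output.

Count array: [0, 1, 0, 2, 1, 0, 0, 1, 1, 2]
(count[i] = number of elements equal to i)
Cumulative count: [0, 1, 1, 3, 4, 4, 4, 5, 6, 8]
Sorted: [1, 3, 3, 4, 7, 8, 9, 9]


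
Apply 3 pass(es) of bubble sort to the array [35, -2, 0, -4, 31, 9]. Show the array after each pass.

After pass 1: [-2, 0, -4, 31, 9, 35] (5 swaps)
After pass 2: [-2, -4, 0, 9, 31, 35] (2 swaps)
After pass 3: [-4, -2, 0, 9, 31, 35] (1 swaps)
Total swaps: 8


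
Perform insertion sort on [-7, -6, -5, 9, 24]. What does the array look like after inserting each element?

First element -7 is already 'sorted'
Insert -6: shifted 0 elements -> [-7, -6, -5, 9, 24]
Insert -5: shifted 0 elements -> [-7, -6, -5, 9, 24]
Insert 9: shifted 0 elements -> [-7, -6, -5, 9, 24]
Insert 24: shifted 0 elements -> [-7, -6, -5, 9, 24]


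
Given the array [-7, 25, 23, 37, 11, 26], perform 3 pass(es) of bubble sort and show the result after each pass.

After pass 1: [-7, 23, 25, 11, 26, 37] (3 swaps)
After pass 2: [-7, 23, 11, 25, 26, 37] (1 swaps)
After pass 3: [-7, 11, 23, 25, 26, 37] (1 swaps)
Total swaps: 5


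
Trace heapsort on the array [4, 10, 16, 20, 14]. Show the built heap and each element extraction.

Build heap: [20, 14, 16, 10, 4]
Extract 20: [16, 14, 4, 10, 20]
Extract 16: [14, 10, 4, 16, 20]
Extract 14: [10, 4, 14, 16, 20]
Extract 10: [4, 10, 14, 16, 20]


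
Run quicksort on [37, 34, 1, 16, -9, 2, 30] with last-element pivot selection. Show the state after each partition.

Partition 1: pivot=30 at index 4 -> [1, 16, -9, 2, 30, 34, 37]
Partition 2: pivot=2 at index 2 -> [1, -9, 2, 16, 30, 34, 37]
Partition 3: pivot=-9 at index 0 -> [-9, 1, 2, 16, 30, 34, 37]
Partition 4: pivot=37 at index 6 -> [-9, 1, 2, 16, 30, 34, 37]


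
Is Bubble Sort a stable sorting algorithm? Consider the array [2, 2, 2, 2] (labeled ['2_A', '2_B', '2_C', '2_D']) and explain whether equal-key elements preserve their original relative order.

Trace Bubble Sort on the labeled array (the key is the number; the letter only tracks identity):
  After pass 1: [2_A, 2_B, 2_C, 2_D] (no swaps, done)
Final order: [2_A, 2_B, 2_C, 2_D]
Equal keys:
  value 2: originally 2_A, 2_B, 2_C, 2_D; after sorting 2_A, 2_B, 2_C, 2_D -> order preserved
All equal keys kept their original relative order. Bubble Sort is stable: it only swaps adjacent elements when the left one is strictly greater, so equal keys never move past each other.
Answer: Stable


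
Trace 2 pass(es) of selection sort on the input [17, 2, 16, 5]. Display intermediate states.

Pass 1: Select minimum 2 at index 1, swap -> [2, 17, 16, 5]
Pass 2: Select minimum 5 at index 3, swap -> [2, 5, 16, 17]


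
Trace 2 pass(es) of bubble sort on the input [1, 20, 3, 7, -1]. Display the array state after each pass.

After pass 1: [1, 3, 7, -1, 20] (3 swaps)
After pass 2: [1, 3, -1, 7, 20] (1 swaps)
Total swaps: 4


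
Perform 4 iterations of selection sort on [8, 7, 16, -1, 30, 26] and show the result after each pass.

Pass 1: Select minimum -1 at index 3, swap -> [-1, 7, 16, 8, 30, 26]
Pass 2: Select minimum 7 at index 1, swap -> [-1, 7, 16, 8, 30, 26]
Pass 3: Select minimum 8 at index 3, swap -> [-1, 7, 8, 16, 30, 26]
Pass 4: Select minimum 16 at index 3, swap -> [-1, 7, 8, 16, 30, 26]


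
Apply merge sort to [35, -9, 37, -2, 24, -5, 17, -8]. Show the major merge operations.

Divide and conquer:
  Merge [35] + [-9] -> [-9, 35]
  Merge [37] + [-2] -> [-2, 37]
  Merge [-9, 35] + [-2, 37] -> [-9, -2, 35, 37]
  Merge [24] + [-5] -> [-5, 24]
  Merge [17] + [-8] -> [-8, 17]
  Merge [-5, 24] + [-8, 17] -> [-8, -5, 17, 24]
  Merge [-9, -2, 35, 37] + [-8, -5, 17, 24] -> [-9, -8, -5, -2, 17, 24, 35, 37]


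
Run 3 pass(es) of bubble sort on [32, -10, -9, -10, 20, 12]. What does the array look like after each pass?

After pass 1: [-10, -9, -10, 20, 12, 32] (5 swaps)
After pass 2: [-10, -10, -9, 12, 20, 32] (2 swaps)
After pass 3: [-10, -10, -9, 12, 20, 32] (0 swaps)
Total swaps: 7


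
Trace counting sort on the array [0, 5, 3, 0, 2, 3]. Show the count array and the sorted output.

Count array: [2, 0, 1, 2, 0, 1]
(count[i] = number of elements equal to i)
Cumulative count: [2, 2, 3, 5, 5, 6]
Sorted: [0, 0, 2, 3, 3, 5]


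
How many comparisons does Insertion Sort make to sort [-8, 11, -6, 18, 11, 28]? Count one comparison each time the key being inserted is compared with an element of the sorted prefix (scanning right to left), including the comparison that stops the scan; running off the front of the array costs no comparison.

Insert 11: -8 <= 11 (stop) = 1 comparison(s) -> [-8, 11, -6, 18, 11, 28]
Insert -6: 11 > -6 (shift), -8 <= -6 (stop) = 2 comparison(s) -> [-8, -6, 11, 18, 11, 28]
Insert 18: 11 <= 18 (stop) = 1 comparison(s) -> [-8, -6, 11, 18, 11, 28]
Insert 11: 18 > 11 (shift), 11 <= 11 (stop) = 2 comparison(s) -> [-8, -6, 11, 11, 18, 28]
Insert 28: 18 <= 28 (stop) = 1 comparison(s) -> [-8, -6, 11, 11, 18, 28]
Total comparisons: 1 + 2 + 1 + 2 + 1 = 7


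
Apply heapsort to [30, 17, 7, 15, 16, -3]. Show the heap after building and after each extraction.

Build heap: [30, 17, 7, 15, 16, -3]
Extract 30: [17, 16, 7, 15, -3, 30]
Extract 17: [16, 15, 7, -3, 17, 30]
Extract 16: [15, -3, 7, 16, 17, 30]
Extract 15: [7, -3, 15, 16, 17, 30]
Extract 7: [-3, 7, 15, 16, 17, 30]


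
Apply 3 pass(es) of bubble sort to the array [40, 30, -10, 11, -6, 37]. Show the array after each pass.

After pass 1: [30, -10, 11, -6, 37, 40] (5 swaps)
After pass 2: [-10, 11, -6, 30, 37, 40] (3 swaps)
After pass 3: [-10, -6, 11, 30, 37, 40] (1 swaps)
Total swaps: 9


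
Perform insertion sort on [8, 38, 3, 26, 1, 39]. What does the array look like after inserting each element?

First element 8 is already 'sorted'
Insert 38: shifted 0 elements -> [8, 38, 3, 26, 1, 39]
Insert 3: shifted 2 elements -> [3, 8, 38, 26, 1, 39]
Insert 26: shifted 1 elements -> [3, 8, 26, 38, 1, 39]
Insert 1: shifted 4 elements -> [1, 3, 8, 26, 38, 39]
Insert 39: shifted 0 elements -> [1, 3, 8, 26, 38, 39]


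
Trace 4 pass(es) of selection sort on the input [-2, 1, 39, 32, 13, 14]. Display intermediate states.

Pass 1: Select minimum -2 at index 0, swap -> [-2, 1, 39, 32, 13, 14]
Pass 2: Select minimum 1 at index 1, swap -> [-2, 1, 39, 32, 13, 14]
Pass 3: Select minimum 13 at index 4, swap -> [-2, 1, 13, 32, 39, 14]
Pass 4: Select minimum 14 at index 5, swap -> [-2, 1, 13, 14, 39, 32]


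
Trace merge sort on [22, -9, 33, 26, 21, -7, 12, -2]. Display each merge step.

Divide and conquer:
  Merge [22] + [-9] -> [-9, 22]
  Merge [33] + [26] -> [26, 33]
  Merge [-9, 22] + [26, 33] -> [-9, 22, 26, 33]
  Merge [21] + [-7] -> [-7, 21]
  Merge [12] + [-2] -> [-2, 12]
  Merge [-7, 21] + [-2, 12] -> [-7, -2, 12, 21]
  Merge [-9, 22, 26, 33] + [-7, -2, 12, 21] -> [-9, -7, -2, 12, 21, 22, 26, 33]


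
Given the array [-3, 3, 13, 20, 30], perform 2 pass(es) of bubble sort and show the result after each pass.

After pass 1: [-3, 3, 13, 20, 30] (0 swaps)
After pass 2: [-3, 3, 13, 20, 30] (0 swaps)
Total swaps: 0


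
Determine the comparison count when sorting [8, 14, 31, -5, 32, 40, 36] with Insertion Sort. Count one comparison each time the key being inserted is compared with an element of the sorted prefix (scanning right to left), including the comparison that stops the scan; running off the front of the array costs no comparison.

Insert 14: 8 <= 14 (stop) = 1 comparison(s) -> [8, 14, 31, -5, 32, 40, 36]
Insert 31: 14 <= 31 (stop) = 1 comparison(s) -> [8, 14, 31, -5, 32, 40, 36]
Insert -5: 31 > -5 (shift), 14 > -5 (shift), 8 > -5 (shift), reached front = 3 comparison(s) -> [-5, 8, 14, 31, 32, 40, 36]
Insert 32: 31 <= 32 (stop) = 1 comparison(s) -> [-5, 8, 14, 31, 32, 40, 36]
Insert 40: 32 <= 40 (stop) = 1 comparison(s) -> [-5, 8, 14, 31, 32, 40, 36]
Insert 36: 40 > 36 (shift), 32 <= 36 (stop) = 2 comparison(s) -> [-5, 8, 14, 31, 32, 36, 40]
Total comparisons: 1 + 1 + 3 + 1 + 1 + 2 = 9


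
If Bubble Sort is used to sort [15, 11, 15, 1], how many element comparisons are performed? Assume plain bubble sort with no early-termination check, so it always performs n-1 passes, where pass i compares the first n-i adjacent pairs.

Pass 1: compare adjacent pairs (0,1)..(2,3) = 3 comparison(s), 2 swap(s) -> [11, 15, 1, 15]
Pass 2: compare adjacent pairs (0,1)..(1,2) = 2 comparison(s), 1 swap(s) -> [11, 1, 15, 15]
Pass 3: compare adjacent pairs (0,1)..(0,1) = 1 comparison(s), 1 swap(s) -> [1, 11, 15, 15]
Total comparisons: 3 + 2 + 1 = 6


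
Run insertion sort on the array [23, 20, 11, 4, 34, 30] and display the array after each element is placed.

First element 23 is already 'sorted'
Insert 20: shifted 1 elements -> [20, 23, 11, 4, 34, 30]
Insert 11: shifted 2 elements -> [11, 20, 23, 4, 34, 30]
Insert 4: shifted 3 elements -> [4, 11, 20, 23, 34, 30]
Insert 34: shifted 0 elements -> [4, 11, 20, 23, 34, 30]
Insert 30: shifted 1 elements -> [4, 11, 20, 23, 30, 34]


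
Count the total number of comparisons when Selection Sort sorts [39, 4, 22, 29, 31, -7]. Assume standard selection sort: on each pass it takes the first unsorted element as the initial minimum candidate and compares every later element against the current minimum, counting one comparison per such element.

Pass 1: scan indices 1..5 for the minimum = 5 comparison(s); min is -7, place at index 0 -> [-7, 4, 22, 29, 31, 39]
Pass 2: scan indices 2..5 for the minimum = 4 comparison(s); min is 4, place at index 1 -> [-7, 4, 22, 29, 31, 39]
Pass 3: scan indices 3..5 for the minimum = 3 comparison(s); min is 22, place at index 2 -> [-7, 4, 22, 29, 31, 39]
Pass 4: scan indices 4..5 for the minimum = 2 comparison(s); min is 29, place at index 3 -> [-7, 4, 22, 29, 31, 39]
Pass 5: scan indices 5..5 for the minimum = 1 comparison(s); min is 31, place at index 4 -> [-7, 4, 22, 29, 31, 39]
Selection sort always scans the whole unsorted suffix, so the count is (n-1) + (n-2) + ... + 1 = n(n-1)/2 = 6*5/2 = 15 regardless of the input order.
Total comparisons: 5 + 4 + 3 + 2 + 1 = 15


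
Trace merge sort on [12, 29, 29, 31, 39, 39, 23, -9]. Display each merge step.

Divide and conquer:
  Merge [12] + [29] -> [12, 29]
  Merge [29] + [31] -> [29, 31]
  Merge [12, 29] + [29, 31] -> [12, 29, 29, 31]
  Merge [39] + [39] -> [39, 39]
  Merge [23] + [-9] -> [-9, 23]
  Merge [39, 39] + [-9, 23] -> [-9, 23, 39, 39]
  Merge [12, 29, 29, 31] + [-9, 23, 39, 39] -> [-9, 12, 23, 29, 29, 31, 39, 39]


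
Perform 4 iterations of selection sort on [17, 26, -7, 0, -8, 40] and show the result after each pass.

Pass 1: Select minimum -8 at index 4, swap -> [-8, 26, -7, 0, 17, 40]
Pass 2: Select minimum -7 at index 2, swap -> [-8, -7, 26, 0, 17, 40]
Pass 3: Select minimum 0 at index 3, swap -> [-8, -7, 0, 26, 17, 40]
Pass 4: Select minimum 17 at index 4, swap -> [-8, -7, 0, 17, 26, 40]


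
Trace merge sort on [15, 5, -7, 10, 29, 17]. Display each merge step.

Divide and conquer:
  Merge [5] + [-7] -> [-7, 5]
  Merge [15] + [-7, 5] -> [-7, 5, 15]
  Merge [29] + [17] -> [17, 29]
  Merge [10] + [17, 29] -> [10, 17, 29]
  Merge [-7, 5, 15] + [10, 17, 29] -> [-7, 5, 10, 15, 17, 29]


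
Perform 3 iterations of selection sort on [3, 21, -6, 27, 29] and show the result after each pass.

Pass 1: Select minimum -6 at index 2, swap -> [-6, 21, 3, 27, 29]
Pass 2: Select minimum 3 at index 2, swap -> [-6, 3, 21, 27, 29]
Pass 3: Select minimum 21 at index 2, swap -> [-6, 3, 21, 27, 29]


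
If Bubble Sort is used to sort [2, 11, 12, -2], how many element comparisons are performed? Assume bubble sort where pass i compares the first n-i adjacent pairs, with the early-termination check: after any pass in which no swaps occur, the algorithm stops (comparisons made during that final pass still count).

Pass 1: compare adjacent pairs (0,1)..(2,3) = 3 comparison(s), 1 swap(s) -> [2, 11, -2, 12]
Pass 2: compare adjacent pairs (0,1)..(1,2) = 2 comparison(s), 1 swap(s) -> [2, -2, 11, 12]
Pass 3: compare adjacent pairs (0,1)..(0,1) = 1 comparison(s), 1 swap(s) -> [-2, 2, 11, 12]
Every pass made at least one swap, so all n-1 passes run.
Total comparisons: 3 + 2 + 1 = 6


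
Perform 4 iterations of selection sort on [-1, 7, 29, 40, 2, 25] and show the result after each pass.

Pass 1: Select minimum -1 at index 0, swap -> [-1, 7, 29, 40, 2, 25]
Pass 2: Select minimum 2 at index 4, swap -> [-1, 2, 29, 40, 7, 25]
Pass 3: Select minimum 7 at index 4, swap -> [-1, 2, 7, 40, 29, 25]
Pass 4: Select minimum 25 at index 5, swap -> [-1, 2, 7, 25, 29, 40]


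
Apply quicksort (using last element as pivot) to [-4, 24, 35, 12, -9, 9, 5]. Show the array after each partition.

Partition 1: pivot=5 at index 2 -> [-4, -9, 5, 12, 24, 9, 35]
Partition 2: pivot=-9 at index 0 -> [-9, -4, 5, 12, 24, 9, 35]
Partition 3: pivot=35 at index 6 -> [-9, -4, 5, 12, 24, 9, 35]
Partition 4: pivot=9 at index 3 -> [-9, -4, 5, 9, 24, 12, 35]
Partition 5: pivot=12 at index 4 -> [-9, -4, 5, 9, 12, 24, 35]


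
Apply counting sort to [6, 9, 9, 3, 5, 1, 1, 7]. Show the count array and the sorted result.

Count array: [0, 2, 0, 1, 0, 1, 1, 1, 0, 2]
(count[i] = number of elements equal to i)
Cumulative count: [0, 2, 2, 3, 3, 4, 5, 6, 6, 8]
Sorted: [1, 1, 3, 5, 6, 7, 9, 9]


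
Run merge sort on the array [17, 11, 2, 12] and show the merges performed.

Divide and conquer:
  Merge [17] + [11] -> [11, 17]
  Merge [2] + [12] -> [2, 12]
  Merge [11, 17] + [2, 12] -> [2, 11, 12, 17]


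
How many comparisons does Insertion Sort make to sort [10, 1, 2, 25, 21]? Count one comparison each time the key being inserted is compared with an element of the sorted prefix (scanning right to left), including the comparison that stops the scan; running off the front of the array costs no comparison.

Insert 1: 10 > 1 (shift), reached front = 1 comparison(s) -> [1, 10, 2, 25, 21]
Insert 2: 10 > 2 (shift), 1 <= 2 (stop) = 2 comparison(s) -> [1, 2, 10, 25, 21]
Insert 25: 10 <= 25 (stop) = 1 comparison(s) -> [1, 2, 10, 25, 21]
Insert 21: 25 > 21 (shift), 10 <= 21 (stop) = 2 comparison(s) -> [1, 2, 10, 21, 25]
Total comparisons: 1 + 2 + 1 + 2 = 6


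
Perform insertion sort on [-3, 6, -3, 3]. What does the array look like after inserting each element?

First element -3 is already 'sorted'
Insert 6: shifted 0 elements -> [-3, 6, -3, 3]
Insert -3: shifted 1 elements -> [-3, -3, 6, 3]
Insert 3: shifted 1 elements -> [-3, -3, 3, 6]


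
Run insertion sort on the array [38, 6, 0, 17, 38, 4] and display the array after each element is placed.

First element 38 is already 'sorted'
Insert 6: shifted 1 elements -> [6, 38, 0, 17, 38, 4]
Insert 0: shifted 2 elements -> [0, 6, 38, 17, 38, 4]
Insert 17: shifted 1 elements -> [0, 6, 17, 38, 38, 4]
Insert 38: shifted 0 elements -> [0, 6, 17, 38, 38, 4]
Insert 4: shifted 4 elements -> [0, 4, 6, 17, 38, 38]


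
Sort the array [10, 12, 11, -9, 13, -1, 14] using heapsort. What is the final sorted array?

Build heap: [14, 13, 11, -9, 12, -1, 10]
Extract 14: [13, 12, 11, -9, 10, -1, 14]
Extract 13: [12, 10, 11, -9, -1, 13, 14]
Extract 12: [11, 10, -1, -9, 12, 13, 14]
Extract 11: [10, -9, -1, 11, 12, 13, 14]
Extract 10: [-1, -9, 10, 11, 12, 13, 14]
Extract -1: [-9, -1, 10, 11, 12, 13, 14]


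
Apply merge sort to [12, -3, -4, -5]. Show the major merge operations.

Divide and conquer:
  Merge [12] + [-3] -> [-3, 12]
  Merge [-4] + [-5] -> [-5, -4]
  Merge [-3, 12] + [-5, -4] -> [-5, -4, -3, 12]


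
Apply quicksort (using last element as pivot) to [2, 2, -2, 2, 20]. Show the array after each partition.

Partition 1: pivot=20 at index 4 -> [2, 2, -2, 2, 20]
Partition 2: pivot=2 at index 3 -> [2, 2, -2, 2, 20]
Partition 3: pivot=-2 at index 0 -> [-2, 2, 2, 2, 20]
Partition 4: pivot=2 at index 2 -> [-2, 2, 2, 2, 20]


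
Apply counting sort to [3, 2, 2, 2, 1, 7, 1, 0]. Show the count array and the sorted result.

Count array: [1, 2, 3, 1, 0, 0, 0, 1]
(count[i] = number of elements equal to i)
Cumulative count: [1, 3, 6, 7, 7, 7, 7, 8]
Sorted: [0, 1, 1, 2, 2, 2, 3, 7]


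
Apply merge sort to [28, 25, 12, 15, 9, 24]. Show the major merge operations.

Divide and conquer:
  Merge [25] + [12] -> [12, 25]
  Merge [28] + [12, 25] -> [12, 25, 28]
  Merge [9] + [24] -> [9, 24]
  Merge [15] + [9, 24] -> [9, 15, 24]
  Merge [12, 25, 28] + [9, 15, 24] -> [9, 12, 15, 24, 25, 28]


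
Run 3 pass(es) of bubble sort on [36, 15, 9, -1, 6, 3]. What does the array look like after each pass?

After pass 1: [15, 9, -1, 6, 3, 36] (5 swaps)
After pass 2: [9, -1, 6, 3, 15, 36] (4 swaps)
After pass 3: [-1, 6, 3, 9, 15, 36] (3 swaps)
Total swaps: 12


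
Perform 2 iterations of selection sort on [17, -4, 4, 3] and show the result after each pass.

Pass 1: Select minimum -4 at index 1, swap -> [-4, 17, 4, 3]
Pass 2: Select minimum 3 at index 3, swap -> [-4, 3, 4, 17]


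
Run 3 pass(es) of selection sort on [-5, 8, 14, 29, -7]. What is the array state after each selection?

Pass 1: Select minimum -7 at index 4, swap -> [-7, 8, 14, 29, -5]
Pass 2: Select minimum -5 at index 4, swap -> [-7, -5, 14, 29, 8]
Pass 3: Select minimum 8 at index 4, swap -> [-7, -5, 8, 29, 14]


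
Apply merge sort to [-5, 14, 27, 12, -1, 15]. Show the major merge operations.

Divide and conquer:
  Merge [14] + [27] -> [14, 27]
  Merge [-5] + [14, 27] -> [-5, 14, 27]
  Merge [-1] + [15] -> [-1, 15]
  Merge [12] + [-1, 15] -> [-1, 12, 15]
  Merge [-5, 14, 27] + [-1, 12, 15] -> [-5, -1, 12, 14, 15, 27]


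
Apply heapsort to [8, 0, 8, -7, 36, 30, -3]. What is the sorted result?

Build heap: [36, 8, 30, -7, 0, 8, -3]
Extract 36: [30, 8, 8, -7, 0, -3, 36]
Extract 30: [8, 0, 8, -7, -3, 30, 36]
Extract 8: [8, 0, -3, -7, 8, 30, 36]
Extract 8: [0, -7, -3, 8, 8, 30, 36]
Extract 0: [-3, -7, 0, 8, 8, 30, 36]
Extract -3: [-7, -3, 0, 8, 8, 30, 36]


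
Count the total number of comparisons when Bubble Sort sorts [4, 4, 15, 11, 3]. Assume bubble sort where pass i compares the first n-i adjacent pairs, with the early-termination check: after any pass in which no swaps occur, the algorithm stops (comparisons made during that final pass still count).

Pass 1: compare adjacent pairs (0,1)..(3,4) = 4 comparison(s), 2 swap(s) -> [4, 4, 11, 3, 15]
Pass 2: compare adjacent pairs (0,1)..(2,3) = 3 comparison(s), 1 swap(s) -> [4, 4, 3, 11, 15]
Pass 3: compare adjacent pairs (0,1)..(1,2) = 2 comparison(s), 1 swap(s) -> [4, 3, 4, 11, 15]
Pass 4: compare adjacent pairs (0,1)..(0,1) = 1 comparison(s), 1 swap(s) -> [3, 4, 4, 11, 15]
Every pass made at least one swap, so all n-1 passes run.
Total comparisons: 4 + 3 + 2 + 1 = 10


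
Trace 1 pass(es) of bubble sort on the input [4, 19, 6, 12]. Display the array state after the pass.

After pass 1: [4, 6, 12, 19] (2 swaps)
Total swaps: 2


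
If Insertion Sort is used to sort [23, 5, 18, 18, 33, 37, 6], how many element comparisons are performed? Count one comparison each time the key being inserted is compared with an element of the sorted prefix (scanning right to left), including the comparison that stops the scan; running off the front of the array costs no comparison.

Insert 5: 23 > 5 (shift), reached front = 1 comparison(s) -> [5, 23, 18, 18, 33, 37, 6]
Insert 18: 23 > 18 (shift), 5 <= 18 (stop) = 2 comparison(s) -> [5, 18, 23, 18, 33, 37, 6]
Insert 18: 23 > 18 (shift), 18 <= 18 (stop) = 2 comparison(s) -> [5, 18, 18, 23, 33, 37, 6]
Insert 33: 23 <= 33 (stop) = 1 comparison(s) -> [5, 18, 18, 23, 33, 37, 6]
Insert 37: 33 <= 37 (stop) = 1 comparison(s) -> [5, 18, 18, 23, 33, 37, 6]
Insert 6: 37 > 6 (shift), 33 > 6 (shift), 23 > 6 (shift), 18 > 6 (shift), 18 > 6 (shift), 5 <= 6 (stop) = 6 comparison(s) -> [5, 6, 18, 18, 23, 33, 37]
Total comparisons: 1 + 2 + 2 + 1 + 1 + 6 = 13


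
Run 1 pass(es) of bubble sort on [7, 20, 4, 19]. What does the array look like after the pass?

After pass 1: [7, 4, 19, 20] (2 swaps)
Total swaps: 2


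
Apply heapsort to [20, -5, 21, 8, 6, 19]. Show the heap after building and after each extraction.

Build heap: [21, 8, 20, -5, 6, 19]
Extract 21: [20, 8, 19, -5, 6, 21]
Extract 20: [19, 8, 6, -5, 20, 21]
Extract 19: [8, -5, 6, 19, 20, 21]
Extract 8: [6, -5, 8, 19, 20, 21]
Extract 6: [-5, 6, 8, 19, 20, 21]


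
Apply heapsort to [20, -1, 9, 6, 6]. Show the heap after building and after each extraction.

Build heap: [20, 6, 9, -1, 6]
Extract 20: [9, 6, 6, -1, 20]
Extract 9: [6, -1, 6, 9, 20]
Extract 6: [6, -1, 6, 9, 20]
Extract 6: [-1, 6, 6, 9, 20]


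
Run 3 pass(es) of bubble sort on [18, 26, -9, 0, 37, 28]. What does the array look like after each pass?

After pass 1: [18, -9, 0, 26, 28, 37] (3 swaps)
After pass 2: [-9, 0, 18, 26, 28, 37] (2 swaps)
After pass 3: [-9, 0, 18, 26, 28, 37] (0 swaps)
Total swaps: 5


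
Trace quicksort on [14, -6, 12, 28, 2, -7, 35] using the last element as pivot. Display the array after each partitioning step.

Partition 1: pivot=35 at index 6 -> [14, -6, 12, 28, 2, -7, 35]
Partition 2: pivot=-7 at index 0 -> [-7, -6, 12, 28, 2, 14, 35]
Partition 3: pivot=14 at index 4 -> [-7, -6, 12, 2, 14, 28, 35]
Partition 4: pivot=2 at index 2 -> [-7, -6, 2, 12, 14, 28, 35]


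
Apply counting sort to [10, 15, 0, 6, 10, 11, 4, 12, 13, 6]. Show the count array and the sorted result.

Count array: [1, 0, 0, 0, 1, 0, 2, 0, 0, 0, 2, 1, 1, 1, 0, 1]
(count[i] = number of elements equal to i)
Cumulative count: [1, 1, 1, 1, 2, 2, 4, 4, 4, 4, 6, 7, 8, 9, 9, 10]
Sorted: [0, 4, 6, 6, 10, 10, 11, 12, 13, 15]


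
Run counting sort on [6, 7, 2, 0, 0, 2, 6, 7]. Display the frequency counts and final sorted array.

Count array: [2, 0, 2, 0, 0, 0, 2, 2]
(count[i] = number of elements equal to i)
Cumulative count: [2, 2, 4, 4, 4, 4, 6, 8]
Sorted: [0, 0, 2, 2, 6, 6, 7, 7]


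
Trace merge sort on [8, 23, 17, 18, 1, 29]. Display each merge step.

Divide and conquer:
  Merge [23] + [17] -> [17, 23]
  Merge [8] + [17, 23] -> [8, 17, 23]
  Merge [1] + [29] -> [1, 29]
  Merge [18] + [1, 29] -> [1, 18, 29]
  Merge [8, 17, 23] + [1, 18, 29] -> [1, 8, 17, 18, 23, 29]


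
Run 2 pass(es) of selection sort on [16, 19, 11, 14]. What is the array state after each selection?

Pass 1: Select minimum 11 at index 2, swap -> [11, 19, 16, 14]
Pass 2: Select minimum 14 at index 3, swap -> [11, 14, 16, 19]


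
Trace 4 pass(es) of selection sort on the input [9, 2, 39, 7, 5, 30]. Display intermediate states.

Pass 1: Select minimum 2 at index 1, swap -> [2, 9, 39, 7, 5, 30]
Pass 2: Select minimum 5 at index 4, swap -> [2, 5, 39, 7, 9, 30]
Pass 3: Select minimum 7 at index 3, swap -> [2, 5, 7, 39, 9, 30]
Pass 4: Select minimum 9 at index 4, swap -> [2, 5, 7, 9, 39, 30]


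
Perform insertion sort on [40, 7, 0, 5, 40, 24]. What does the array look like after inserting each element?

First element 40 is already 'sorted'
Insert 7: shifted 1 elements -> [7, 40, 0, 5, 40, 24]
Insert 0: shifted 2 elements -> [0, 7, 40, 5, 40, 24]
Insert 5: shifted 2 elements -> [0, 5, 7, 40, 40, 24]
Insert 40: shifted 0 elements -> [0, 5, 7, 40, 40, 24]
Insert 24: shifted 2 elements -> [0, 5, 7, 24, 40, 40]


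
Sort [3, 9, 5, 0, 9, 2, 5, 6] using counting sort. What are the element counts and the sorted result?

Count array: [1, 0, 1, 1, 0, 2, 1, 0, 0, 2]
(count[i] = number of elements equal to i)
Cumulative count: [1, 1, 2, 3, 3, 5, 6, 6, 6, 8]
Sorted: [0, 2, 3, 5, 5, 6, 9, 9]
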